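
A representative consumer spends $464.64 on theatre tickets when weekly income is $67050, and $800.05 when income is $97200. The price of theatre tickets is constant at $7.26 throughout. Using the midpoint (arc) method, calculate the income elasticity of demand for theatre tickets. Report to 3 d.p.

With a constant price, Q₁ = 464.64/7.26 = 64.000 and Q₂ = 800.05/7.26 = 110.200 (equivalently, work directly with expenditure since P cancels).
Midpoint %ΔQ = (800.05 − 464.64)/632.35 = 0.53042; midpoint %ΔI = (97200 − 67050)/82125 = 0.36712.
η = 0.53042 / 0.36712 = 1.445.

1.445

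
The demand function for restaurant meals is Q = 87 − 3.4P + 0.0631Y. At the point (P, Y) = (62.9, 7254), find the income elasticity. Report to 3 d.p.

1.383

At P = 62.9, Y = 7254: Q = 330.867.
Holding P constant, ∂Q/∂Y = 0.0631.
η_Y = (∂Q/∂Y)·(Y/Q) = 0.0631 × (7254/330.867) = 1.383.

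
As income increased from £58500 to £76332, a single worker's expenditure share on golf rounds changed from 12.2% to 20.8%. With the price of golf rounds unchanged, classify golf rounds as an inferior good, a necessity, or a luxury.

luxury

The budget share rises as income rises, so η > 1.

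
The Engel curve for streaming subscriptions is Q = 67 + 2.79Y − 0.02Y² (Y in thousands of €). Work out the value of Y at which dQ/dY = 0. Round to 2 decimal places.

69.75

dQ/dY = 2.79 − 0.04Y.
The good is inferior where dQ/dY < 0. Setting dQ/dY = 0 gives Y = 2.79 / 0.04 = 69.75.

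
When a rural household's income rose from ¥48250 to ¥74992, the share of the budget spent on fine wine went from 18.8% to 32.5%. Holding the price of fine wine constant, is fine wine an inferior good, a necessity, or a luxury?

The budget share rises as income rises, so η > 1.

luxury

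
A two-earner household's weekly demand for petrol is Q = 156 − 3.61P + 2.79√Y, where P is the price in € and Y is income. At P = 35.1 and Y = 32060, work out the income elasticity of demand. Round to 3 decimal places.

0.472

At P = 35.1, Y = 32060: Q = 528.847.
Holding P constant, ∂Q/∂Y = 2.79/(2√Y) = 0.00779099.
η_Y = (∂Q/∂Y)·(Y/Q) = 0.00779099 × (32060/528.847) = 0.472.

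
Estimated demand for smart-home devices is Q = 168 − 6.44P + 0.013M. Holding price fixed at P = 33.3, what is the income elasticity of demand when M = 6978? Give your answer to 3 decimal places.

2.049

At P = 33.3, M = 6978: Q = 44.262.
Holding P constant, ∂Q/∂M = 0.013.
η_M = (∂Q/∂M)·(M/Q) = 0.013 × (6978/44.262) = 2.049.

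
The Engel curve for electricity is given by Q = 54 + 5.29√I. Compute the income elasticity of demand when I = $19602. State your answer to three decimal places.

0.466

At I = 19602: Q = 794.638.
dQ/dI = 5.29/(2√I) = 0.0188919 at this income.
η = (dQ/dI)·(I/Q) = 0.0188919 × (19602/794.638) = 0.466.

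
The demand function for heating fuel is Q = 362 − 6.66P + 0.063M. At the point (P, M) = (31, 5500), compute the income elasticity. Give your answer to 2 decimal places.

0.69

At P = 31, M = 5500: Q = 502.040.
Holding P constant, ∂Q/∂M = 0.063.
η_M = (∂Q/∂M)·(M/Q) = 0.063 × (5500/502.040) = 0.69.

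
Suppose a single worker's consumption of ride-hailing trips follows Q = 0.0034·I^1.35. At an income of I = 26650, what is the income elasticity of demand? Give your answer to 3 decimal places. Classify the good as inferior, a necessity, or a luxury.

1.350 (luxury)

For Q = A·I^β the income elasticity is constant and equal to β.
Here β = 1.35, so η = 1.350.
Since η > 1, the good is a luxury.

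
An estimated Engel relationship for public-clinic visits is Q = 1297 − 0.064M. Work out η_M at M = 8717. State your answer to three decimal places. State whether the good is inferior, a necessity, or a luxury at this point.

At M = 8717: Q = 739.112.
dQ/dM = −0.064.
η = (dQ/dM)·(M/Q) = -0.064 × (8717/739.112) = -0.755.
Since η < 0, the good is an inferior good.

-0.755 (inferior good)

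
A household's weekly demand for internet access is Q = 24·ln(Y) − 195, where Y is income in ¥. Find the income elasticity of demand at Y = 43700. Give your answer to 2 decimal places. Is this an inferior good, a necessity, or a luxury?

At Y = 43700: Q = 61.442.
dQ/dY = 24/Y = 0.000549199 at this income.
η = (dQ/dY)·(Y/Q) = 0.000549199 × (43700/61.442) = 0.39.
Since 0 < η < 1, the good is a necessity.

0.39 (necessity)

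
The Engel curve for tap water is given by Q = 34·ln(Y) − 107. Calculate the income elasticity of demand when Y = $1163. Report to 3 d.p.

At Y = 1163: Q = 132.998.
dQ/dY = 34/Y = 0.0292347 at this income.
η = (dQ/dY)·(Y/Q) = 0.0292347 × (1163/132.998) = 0.256.

0.256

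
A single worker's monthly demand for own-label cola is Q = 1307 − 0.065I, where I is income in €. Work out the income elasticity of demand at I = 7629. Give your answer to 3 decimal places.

-0.611

At I = 7629: Q = 811.115.
dQ/dI = −0.065.
η = (dQ/dI)·(I/Q) = -0.065 × (7629/811.115) = -0.611.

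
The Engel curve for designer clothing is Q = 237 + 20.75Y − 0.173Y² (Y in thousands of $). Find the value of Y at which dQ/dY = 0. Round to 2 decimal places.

dQ/dY = 20.75 − 0.346Y.
The good is inferior where dQ/dY < 0. Setting dQ/dY = 0 gives Y = 20.75 / 0.346 = 59.97.

59.97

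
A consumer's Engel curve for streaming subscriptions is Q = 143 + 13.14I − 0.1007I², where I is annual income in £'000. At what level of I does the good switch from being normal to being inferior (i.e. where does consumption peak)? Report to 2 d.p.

65.24

dQ/dI = 13.14 − 0.2014I.
The good is inferior where dQ/dI < 0. Setting dQ/dI = 0 gives I = 13.14 / 0.2014 = 65.24.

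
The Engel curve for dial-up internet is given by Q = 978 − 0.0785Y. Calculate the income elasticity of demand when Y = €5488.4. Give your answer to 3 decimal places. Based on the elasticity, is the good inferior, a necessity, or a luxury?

At Y = 5488.4: Q = 547.161.
dQ/dY = −0.0785.
η = (dQ/dY)·(Y/Q) = -0.0785 × (5488.4/547.161) = -0.787.
Since η < 0, the good is an inferior good.

-0.787 (inferior good)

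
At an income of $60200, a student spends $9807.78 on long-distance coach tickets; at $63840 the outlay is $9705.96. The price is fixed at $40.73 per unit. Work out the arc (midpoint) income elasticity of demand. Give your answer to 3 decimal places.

With a constant price, Q₁ = 9807.78/40.73 = 240.800 and Q₂ = 9705.96/40.73 = 238.300 (equivalently, work directly with expenditure since P cancels).
Midpoint %ΔQ = (9705.96 − 9807.78)/9756.87 = -0.01044; midpoint %ΔI = (63840 − 60200)/62020 = 0.05869.
η = -0.01044 / 0.05869 = -0.178.

-0.178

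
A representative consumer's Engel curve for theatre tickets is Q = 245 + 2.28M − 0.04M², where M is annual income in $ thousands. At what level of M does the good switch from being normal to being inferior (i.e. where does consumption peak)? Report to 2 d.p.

28.50

dQ/dM = 2.28 − 0.08M.
The good is inferior where dQ/dM < 0. Setting dQ/dM = 0 gives M = 2.28 / 0.08 = 28.50.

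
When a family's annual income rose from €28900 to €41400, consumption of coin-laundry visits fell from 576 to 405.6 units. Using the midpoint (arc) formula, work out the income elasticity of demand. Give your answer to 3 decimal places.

-0.976

ΔQ = 405.6 − 576 = -170.4; midpoint Q̄ = (576 + 405.6)/2 = 490.8.
ΔI = 41400 − 28900 = 12500; midpoint Ī = (28900 + 41400)/2 = 35150.
η = (ΔQ/Q̄) ÷ (ΔI/Ī) = (-170.4/490.8) ÷ (12500/35150) = -0.976.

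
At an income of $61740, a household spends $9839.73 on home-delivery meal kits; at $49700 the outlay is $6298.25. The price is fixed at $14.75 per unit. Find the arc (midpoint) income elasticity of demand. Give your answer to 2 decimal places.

2.03

With a constant price, Q₁ = 9839.73/14.75 = 667.100 and Q₂ = 6298.25/14.75 = 427.000 (equivalently, work directly with expenditure since P cancels).
Midpoint %ΔQ = (6298.25 − 9839.73)/8068.99 = -0.43890; midpoint %ΔI = (49700 − 61740)/55720 = -0.21608.
η = -0.43890 / -0.21608 = 2.03.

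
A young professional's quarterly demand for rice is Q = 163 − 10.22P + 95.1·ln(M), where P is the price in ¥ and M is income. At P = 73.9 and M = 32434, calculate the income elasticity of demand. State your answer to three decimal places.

0.240

At P = 73.9, M = 32434: Q = 395.542.
Holding P constant, ∂Q/∂M = 95.1/M = 0.00293211.
η_M = (∂Q/∂M)·(M/Q) = 0.00293211 × (32434/395.542) = 0.240.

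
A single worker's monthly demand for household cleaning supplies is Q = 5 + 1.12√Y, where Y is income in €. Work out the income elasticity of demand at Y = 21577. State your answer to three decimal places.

At Y = 21577: Q = 169.518.
dQ/dY = 1.12/(2√Y) = 0.00381235 at this income.
η = (dQ/dY)·(Y/Q) = 0.00381235 × (21577/169.518) = 0.485.

0.485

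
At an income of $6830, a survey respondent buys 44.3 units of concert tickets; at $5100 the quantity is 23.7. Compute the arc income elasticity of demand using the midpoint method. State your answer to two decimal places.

2.09

ΔQ = 23.7 − 44.3 = -20.6; midpoint Q̄ = (44.3 + 23.7)/2 = 34.
ΔI = 5100 − 6830 = -1730; midpoint Ī = (6830 + 5100)/2 = 5965.
η = (ΔQ/Q̄) ÷ (ΔI/Ī) = (-20.6/34) ÷ (-1730/5965) = 2.09.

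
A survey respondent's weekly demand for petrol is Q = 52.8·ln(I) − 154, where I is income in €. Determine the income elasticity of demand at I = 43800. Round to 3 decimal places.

At I = 43800: Q = 410.294.
dQ/dI = 52.8/I = 0.00120548 at this income.
η = (dQ/dI)·(I/Q) = 0.00120548 × (43800/410.294) = 0.129.

0.129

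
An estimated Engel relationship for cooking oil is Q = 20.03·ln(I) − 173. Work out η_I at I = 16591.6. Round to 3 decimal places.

At I = 16591.6: Q = 21.625.
dQ/dI = 20.03/I = 0.00120724 at this income.
η = (dQ/dI)·(I/Q) = 0.00120724 × (16591.6/21.625) = 0.926.

0.926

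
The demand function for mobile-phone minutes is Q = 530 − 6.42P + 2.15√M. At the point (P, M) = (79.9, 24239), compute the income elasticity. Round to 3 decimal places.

0.476

At P = 79.9, M = 24239: Q = 351.773.
Holding P constant, ∂Q/∂M = 2.15/(2√M) = 0.0069048.
η_M = (∂Q/∂M)·(M/Q) = 0.0069048 × (24239/351.773) = 0.476.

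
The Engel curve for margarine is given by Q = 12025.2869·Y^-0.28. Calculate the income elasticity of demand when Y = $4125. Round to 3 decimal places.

For Q = A·Y^β the income elasticity is constant and equal to β.
Here β = -0.28, so η = -0.280.

-0.280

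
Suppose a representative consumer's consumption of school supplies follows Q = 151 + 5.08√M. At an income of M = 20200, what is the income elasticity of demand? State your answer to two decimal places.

At M = 20200: Q = 873.004.
dQ/dM = 5.08/(2√M) = 0.0178714 at this income.
η = (dQ/dM)·(M/Q) = 0.0178714 × (20200/873.004) = 0.41.

0.41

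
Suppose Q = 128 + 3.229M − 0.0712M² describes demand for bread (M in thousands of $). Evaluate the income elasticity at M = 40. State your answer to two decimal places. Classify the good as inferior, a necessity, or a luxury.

-0.69 (inferior good)

At M = 40: Q = 143.2400.
dQ/dM = 3.229 − 0.1424M = -2.46700.
η = (dQ/dM)·(M/Q) = -2.46700 × (40/143.2400) = -0.69.
η < 0 ⇒ inferior good.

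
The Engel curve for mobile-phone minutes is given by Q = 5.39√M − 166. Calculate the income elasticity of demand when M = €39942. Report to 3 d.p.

0.591

At M = 39942: Q = 911.218.
dQ/dM = 5.39/(2√M) = 0.0134848 at this income.
η = (dQ/dM)·(M/Q) = 0.0134848 × (39942/911.218) = 0.591.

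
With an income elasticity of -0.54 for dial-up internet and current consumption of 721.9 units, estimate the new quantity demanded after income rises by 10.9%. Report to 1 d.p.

%ΔQ ≈ η × %ΔI = -0.54 × 10.9% = -5.886%.
New Q ≈ 721.9 × (1 − 0.05886) = 679.4.

679.4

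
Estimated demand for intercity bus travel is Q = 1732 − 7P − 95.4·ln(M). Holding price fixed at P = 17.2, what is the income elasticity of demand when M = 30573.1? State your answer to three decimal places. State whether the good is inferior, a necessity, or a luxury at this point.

-0.152 (inferior good)

At P = 17.2, M = 30573.1: Q = 626.321.
Holding P constant, ∂Q/∂M = -95.4/M = -0.00312039.
η_M = (∂Q/∂M)·(M/Q) = -0.00312039 × (30573.1/626.321) = -0.152.
Since η < 0, this is an inferior good.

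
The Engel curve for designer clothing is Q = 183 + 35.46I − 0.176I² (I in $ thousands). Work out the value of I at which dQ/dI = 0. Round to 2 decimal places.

100.74

dQ/dI = 35.46 − 0.352I.
The good is inferior where dQ/dI < 0. Setting dQ/dI = 0 gives I = 35.46 / 0.352 = 100.74.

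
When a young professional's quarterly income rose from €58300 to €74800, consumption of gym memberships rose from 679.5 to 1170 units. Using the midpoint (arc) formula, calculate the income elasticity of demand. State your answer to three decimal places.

ΔQ = 1170 − 679.5 = 490.5; midpoint Q̄ = (679.5 + 1170)/2 = 924.75.
ΔI = 74800 − 58300 = 16500; midpoint Ī = (58300 + 74800)/2 = 66550.
η = (ΔQ/Q̄) ÷ (ΔI/Ī) = (490.5/924.75) ÷ (16500/66550) = 2.139.

2.139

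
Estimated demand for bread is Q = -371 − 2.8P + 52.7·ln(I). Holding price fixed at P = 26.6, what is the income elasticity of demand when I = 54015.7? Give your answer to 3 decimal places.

At P = 26.6, I = 54015.7: Q = 128.793.
Holding P constant, ∂Q/∂I = 52.7/I = 0.000975642.
η_I = (∂Q/∂I)·(I/Q) = 0.000975642 × (54015.7/128.793) = 0.409.

0.409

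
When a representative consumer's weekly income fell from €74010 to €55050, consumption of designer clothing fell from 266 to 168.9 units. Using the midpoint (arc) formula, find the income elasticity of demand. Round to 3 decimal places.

ΔQ = 168.9 − 266 = -97.1; midpoint Q̄ = (266 + 168.9)/2 = 217.45.
ΔI = 55050 − 74010 = -18960; midpoint Ī = (74010 + 55050)/2 = 64530.
η = (ΔQ/Q̄) ÷ (ΔI/Ī) = (-97.1/217.45) ÷ (-18960/64530) = 1.520.

1.520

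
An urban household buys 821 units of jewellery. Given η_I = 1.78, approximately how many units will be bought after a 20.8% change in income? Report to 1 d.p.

1125.0

%ΔQ ≈ η × %ΔI = 1.78 × 20.8% = 37.024%.
New Q ≈ 821 × (1 + 0.37024) = 1125.0.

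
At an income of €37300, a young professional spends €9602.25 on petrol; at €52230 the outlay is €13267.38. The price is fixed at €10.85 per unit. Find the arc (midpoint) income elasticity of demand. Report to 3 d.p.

With a constant price, Q₁ = 9602.25/10.85 = 885.000 and Q₂ = 13267.38/10.85 = 1222.800 (equivalently, work directly with expenditure since P cancels).
Midpoint %ΔQ = (13267.38 − 9602.25)/11434.81 = 0.32052; midpoint %ΔI = (52230 − 37300)/44765 = 0.33352.
η = 0.32052 / 0.33352 = 0.961.

0.961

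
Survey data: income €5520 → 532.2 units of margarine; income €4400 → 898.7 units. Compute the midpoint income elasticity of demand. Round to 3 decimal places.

-2.269

ΔQ = 898.7 − 532.2 = 366.5; midpoint Q̄ = (532.2 + 898.7)/2 = 715.45.
ΔI = 4400 − 5520 = -1120; midpoint Ī = (5520 + 4400)/2 = 4960.
η = (ΔQ/Q̄) ÷ (ΔI/Ī) = (366.5/715.45) ÷ (-1120/4960) = -2.269.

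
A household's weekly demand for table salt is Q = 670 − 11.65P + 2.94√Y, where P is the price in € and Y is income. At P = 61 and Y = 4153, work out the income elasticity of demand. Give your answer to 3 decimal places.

At P = 61, Y = 4153: Q = 148.815.
Holding P constant, ∂Q/∂Y = 2.94/(2√Y) = 0.0228106.
η_Y = (∂Q/∂Y)·(Y/Q) = 0.0228106 × (4153/148.815) = 0.637.

0.637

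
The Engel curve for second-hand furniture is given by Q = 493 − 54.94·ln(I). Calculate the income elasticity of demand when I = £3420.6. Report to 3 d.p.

At I = 3420.6: Q = 45.922.
dQ/dI = -54.94/I = -0.0160615 at this income.
η = (dQ/dI)·(I/Q) = -0.0160615 × (3420.6/45.922) = -1.196.

-1.196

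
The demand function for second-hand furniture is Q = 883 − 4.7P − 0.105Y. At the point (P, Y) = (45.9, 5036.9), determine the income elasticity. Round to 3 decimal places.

At P = 45.9, Y = 5036.9: Q = 138.396.
Holding P constant, ∂Q/∂Y = −0.105.
η_Y = (∂Q/∂Y)·(Y/Q) = -0.105 × (5036.9/138.396) = -3.821.

-3.821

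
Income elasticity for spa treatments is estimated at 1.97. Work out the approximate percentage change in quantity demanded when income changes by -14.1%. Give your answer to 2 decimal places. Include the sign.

-27.78%

%ΔQ ≈ η × %ΔI = 1.97 × (-14.1%) = -27.78%.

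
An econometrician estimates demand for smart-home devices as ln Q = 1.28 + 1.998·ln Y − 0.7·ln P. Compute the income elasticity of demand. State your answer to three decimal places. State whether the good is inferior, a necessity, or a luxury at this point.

1.998 (luxury)

In a log-linear demand, the coefficient on ln Y is the income elasticity.
So η = 1.998.
η > 1 ⇒ luxury.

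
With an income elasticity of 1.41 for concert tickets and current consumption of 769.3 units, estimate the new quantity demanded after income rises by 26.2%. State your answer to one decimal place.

%ΔQ ≈ η × %ΔI = 1.41 × 26.2% = 36.942%.
New Q ≈ 769.3 × (1 + 0.36942) = 1053.5.

1053.5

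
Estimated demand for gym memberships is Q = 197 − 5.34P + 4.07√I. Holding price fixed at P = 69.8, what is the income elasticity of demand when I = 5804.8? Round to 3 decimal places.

At P = 69.8, I = 5804.8: Q = 134.358.
Holding P constant, ∂Q/∂I = 4.07/(2√I) = 0.0267098.
η_I = (∂Q/∂I)·(I/Q) = 0.0267098 × (5804.8/134.358) = 1.154.

1.154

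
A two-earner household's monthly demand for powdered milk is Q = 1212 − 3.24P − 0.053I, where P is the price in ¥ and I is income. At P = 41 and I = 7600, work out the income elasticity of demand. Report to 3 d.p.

At P = 41, I = 7600: Q = 676.360.
Holding P constant, ∂Q/∂I = −0.053.
η_I = (∂Q/∂I)·(I/Q) = -0.053 × (7600/676.360) = -0.596.

-0.596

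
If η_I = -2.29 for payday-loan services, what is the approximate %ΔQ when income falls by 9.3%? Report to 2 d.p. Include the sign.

21.30%

%ΔQ ≈ η × %ΔI = -2.29 × (-9.3%) = 21.30%.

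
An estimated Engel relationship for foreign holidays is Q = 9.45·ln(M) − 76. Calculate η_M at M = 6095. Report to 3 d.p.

At M = 6095: Q = 6.359.
dQ/dM = 9.45/M = 0.00155045 at this income.
η = (dQ/dM)·(M/Q) = 0.00155045 × (6095/6.359) = 1.486.

1.486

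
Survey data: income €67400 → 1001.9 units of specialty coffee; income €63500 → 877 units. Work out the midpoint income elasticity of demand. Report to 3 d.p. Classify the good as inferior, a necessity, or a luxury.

ΔQ = 877 − 1001.9 = -124.9; midpoint Q̄ = (1001.9 + 877)/2 = 939.45.
ΔI = 63500 − 67400 = -3900; midpoint Ī = (67400 + 63500)/2 = 65450.
η = (ΔQ/Q̄) ÷ (ΔI/Ī) = (-124.9/939.45) ÷ (-3900/65450) = 2.231.
η > 1 ⇒ luxury.

2.231 (luxury)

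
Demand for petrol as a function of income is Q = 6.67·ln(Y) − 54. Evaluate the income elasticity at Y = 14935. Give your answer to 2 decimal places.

0.66

At Y = 14935: Q = 10.108.
dQ/dY = 6.67/Y = 0.000446602 at this income.
η = (dQ/dY)·(Y/Q) = 0.000446602 × (14935/10.108) = 0.66.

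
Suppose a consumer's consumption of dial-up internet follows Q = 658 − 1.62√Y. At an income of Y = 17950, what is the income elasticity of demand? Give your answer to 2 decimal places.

At Y = 17950: Q = 440.956.
dQ/dY = -1.62/(2√Y) = -0.00604579 at this income.
η = (dQ/dY)·(Y/Q) = -0.00604579 × (17950/440.956) = -0.25.

-0.25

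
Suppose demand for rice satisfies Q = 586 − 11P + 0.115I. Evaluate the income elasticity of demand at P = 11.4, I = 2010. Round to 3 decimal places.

0.334

At P = 11.4, I = 2010: Q = 691.750.
Holding P constant, ∂Q/∂I = 0.115.
η_I = (∂Q/∂I)·(I/Q) = 0.115 × (2010/691.750) = 0.334.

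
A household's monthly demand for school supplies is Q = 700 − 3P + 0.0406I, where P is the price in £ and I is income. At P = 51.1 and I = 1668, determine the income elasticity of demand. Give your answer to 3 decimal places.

0.110

At P = 51.1, I = 1668: Q = 614.421.
Holding P constant, ∂Q/∂I = 0.0406.
η_I = (∂Q/∂I)·(I/Q) = 0.0406 × (1668/614.421) = 0.110.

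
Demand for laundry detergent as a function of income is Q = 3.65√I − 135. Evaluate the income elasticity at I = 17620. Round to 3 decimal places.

At I = 17620: Q = 349.502.
dQ/dI = 3.65/(2√I) = 0.0137486 at this income.
η = (dQ/dI)·(I/Q) = 0.0137486 × (17620/349.502) = 0.693.

0.693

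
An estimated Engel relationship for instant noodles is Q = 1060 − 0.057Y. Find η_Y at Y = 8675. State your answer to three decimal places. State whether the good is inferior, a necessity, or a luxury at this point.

-0.874 (inferior good)

At Y = 8675: Q = 565.525.
dQ/dY = −0.057.
η = (dQ/dY)·(Y/Q) = -0.057 × (8675/565.525) = -0.874.
Since η < 0, the good is an inferior good.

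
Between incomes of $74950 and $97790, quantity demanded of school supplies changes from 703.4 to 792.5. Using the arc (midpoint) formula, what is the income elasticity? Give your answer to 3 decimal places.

ΔQ = 792.5 − 703.4 = 89.1; midpoint Q̄ = (703.4 + 792.5)/2 = 747.95.
ΔI = 97790 − 74950 = 22840; midpoint Ī = (74950 + 97790)/2 = 86370.
η = (ΔQ/Q̄) ÷ (ΔI/Ī) = (89.1/747.95) ÷ (22840/86370) = 0.450.

0.450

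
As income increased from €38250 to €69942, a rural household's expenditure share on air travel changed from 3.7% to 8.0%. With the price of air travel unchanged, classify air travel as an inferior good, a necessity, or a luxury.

The budget share rises as income rises, so η > 1.

luxury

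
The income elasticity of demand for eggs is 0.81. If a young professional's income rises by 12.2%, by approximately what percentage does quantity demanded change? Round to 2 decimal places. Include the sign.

%ΔQ ≈ η × %ΔI = 0.81 × 12.2% = 9.88%.

9.88%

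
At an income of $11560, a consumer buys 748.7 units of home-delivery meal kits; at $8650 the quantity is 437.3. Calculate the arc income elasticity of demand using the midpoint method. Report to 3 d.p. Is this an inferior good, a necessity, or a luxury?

ΔQ = 437.3 − 748.7 = -311.4; midpoint Q̄ = (748.7 + 437.3)/2 = 593.
ΔI = 8650 − 11560 = -2910; midpoint Ī = (11560 + 8650)/2 = 10105.
η = (ΔQ/Q̄) ÷ (ΔI/Ī) = (-311.4/593) ÷ (-2910/10105) = 1.824.
η > 1 ⇒ luxury.

1.824 (luxury)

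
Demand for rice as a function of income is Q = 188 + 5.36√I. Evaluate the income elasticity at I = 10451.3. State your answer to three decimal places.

0.372

At I = 10451.3: Q = 735.961.
dQ/dI = 5.36/(2√I) = 0.026215 at this income.
η = (dQ/dI)·(I/Q) = 0.026215 × (10451.3/735.961) = 0.372.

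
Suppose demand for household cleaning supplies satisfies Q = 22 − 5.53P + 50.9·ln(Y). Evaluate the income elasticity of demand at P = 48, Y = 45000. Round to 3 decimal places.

At P = 48, Y = 45000: Q = 301.924.
Holding P constant, ∂Q/∂Y = 50.9/Y = 0.00113111.
η_Y = (∂Q/∂Y)·(Y/Q) = 0.00113111 × (45000/301.924) = 0.169.

0.169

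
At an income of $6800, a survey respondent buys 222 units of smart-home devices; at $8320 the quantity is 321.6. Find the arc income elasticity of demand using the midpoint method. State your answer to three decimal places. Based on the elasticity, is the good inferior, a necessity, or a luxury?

ΔQ = 321.6 − 222 = 99.6; midpoint Q̄ = (222 + 321.6)/2 = 271.8.
ΔI = 8320 − 6800 = 1520; midpoint Ī = (6800 + 8320)/2 = 7560.
η = (ΔQ/Q̄) ÷ (ΔI/Ī) = (99.6/271.8) ÷ (1520/7560) = 1.823.
η > 1 ⇒ luxury.

1.823 (luxury)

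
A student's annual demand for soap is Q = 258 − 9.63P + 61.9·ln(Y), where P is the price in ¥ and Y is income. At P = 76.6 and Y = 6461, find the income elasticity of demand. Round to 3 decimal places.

0.976

At P = 76.6, Y = 6461: Q = 63.424.
Holding P constant, ∂Q/∂Y = 61.9/Y = 0.00958056.
η_Y = (∂Q/∂Y)·(Y/Q) = 0.00958056 × (6461/63.424) = 0.976.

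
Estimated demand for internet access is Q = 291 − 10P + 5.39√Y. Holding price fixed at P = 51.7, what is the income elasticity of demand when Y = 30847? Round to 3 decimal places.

At P = 51.7, Y = 30847: Q = 720.663.
Holding P constant, ∂Q/∂Y = 5.39/(2√Y) = 0.0153445.
η_Y = (∂Q/∂Y)·(Y/Q) = 0.0153445 × (30847/720.663) = 0.657.

0.657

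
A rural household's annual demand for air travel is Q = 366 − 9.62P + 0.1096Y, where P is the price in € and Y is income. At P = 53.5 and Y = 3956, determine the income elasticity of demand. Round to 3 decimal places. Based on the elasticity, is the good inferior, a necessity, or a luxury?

At P = 53.5, Y = 3956: Q = 284.908.
Holding P constant, ∂Q/∂Y = 0.1096.
η_Y = (∂Q/∂Y)·(Y/Q) = 0.1096 × (3956/284.908) = 1.522.
Since η > 1, this is a luxury.

1.522 (luxury)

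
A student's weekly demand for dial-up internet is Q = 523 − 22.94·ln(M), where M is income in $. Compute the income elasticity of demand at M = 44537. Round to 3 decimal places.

-0.083

At M = 44537: Q = 277.449.
dQ/dM = -22.94/M = -0.000515077 at this income.
η = (dQ/dM)·(M/Q) = -0.000515077 × (44537/277.449) = -0.083.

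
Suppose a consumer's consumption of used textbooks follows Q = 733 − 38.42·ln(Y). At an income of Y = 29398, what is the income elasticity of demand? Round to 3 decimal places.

-0.114

At Y = 29398: Q = 337.709.
dQ/dY = -38.42/Y = -0.00130689 at this income.
η = (dQ/dY)·(Y/Q) = -0.00130689 × (29398/337.709) = -0.114.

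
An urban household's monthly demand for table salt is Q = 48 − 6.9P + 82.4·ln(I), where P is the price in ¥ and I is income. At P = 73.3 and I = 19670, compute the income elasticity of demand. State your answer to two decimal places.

0.23

At P = 73.3, I = 19670: Q = 356.906.
Holding P constant, ∂Q/∂I = 82.4/I = 0.00418912.
η_I = (∂Q/∂I)·(I/Q) = 0.00418912 × (19670/356.906) = 0.23.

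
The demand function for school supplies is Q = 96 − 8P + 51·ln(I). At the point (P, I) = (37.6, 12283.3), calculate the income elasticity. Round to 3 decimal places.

At P = 37.6, I = 12283.3: Q = 275.416.
Holding P constant, ∂Q/∂I = 51/I = 0.00415198.
η_I = (∂Q/∂I)·(I/Q) = 0.00415198 × (12283.3/275.416) = 0.185.

0.185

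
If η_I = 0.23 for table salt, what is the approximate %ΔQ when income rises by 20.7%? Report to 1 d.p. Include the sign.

4.8%

%ΔQ ≈ η × %ΔI = 0.23 × 20.7% = 4.8%.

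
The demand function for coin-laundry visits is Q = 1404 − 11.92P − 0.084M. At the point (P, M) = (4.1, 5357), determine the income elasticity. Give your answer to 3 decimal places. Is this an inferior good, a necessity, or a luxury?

-0.497 (inferior good)

At P = 4.1, M = 5357: Q = 905.140.
Holding P constant, ∂Q/∂M = −0.084.
η_M = (∂Q/∂M)·(M/Q) = -0.084 × (5357/905.140) = -0.497.
Since η < 0, this is an inferior good.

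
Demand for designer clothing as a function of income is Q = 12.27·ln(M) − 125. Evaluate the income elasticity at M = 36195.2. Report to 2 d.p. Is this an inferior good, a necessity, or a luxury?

3.23 (luxury)

At M = 36195.2: Q = 3.794.
dQ/dM = 12.27/M = 0.000338995 at this income.
η = (dQ/dM)·(M/Q) = 0.000338995 × (36195.2/3.794) = 3.23.
Since η > 1, the good is a luxury.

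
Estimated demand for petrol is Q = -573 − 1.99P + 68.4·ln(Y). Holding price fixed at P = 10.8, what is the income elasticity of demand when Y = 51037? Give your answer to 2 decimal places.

At P = 10.8, Y = 51037: Q = 146.985.
Holding P constant, ∂Q/∂Y = 68.4/Y = 0.0013402.
η_Y = (∂Q/∂Y)·(Y/Q) = 0.0013402 × (51037/146.985) = 0.47.

0.47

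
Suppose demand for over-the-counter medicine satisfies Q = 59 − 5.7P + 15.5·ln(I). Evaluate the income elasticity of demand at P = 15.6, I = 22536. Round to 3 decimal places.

At P = 15.6, I = 22536: Q = 125.434.
Holding P constant, ∂Q/∂I = 15.5/I = 0.000687788.
η_I = (∂Q/∂I)·(I/Q) = 0.000687788 × (22536/125.434) = 0.124.

0.124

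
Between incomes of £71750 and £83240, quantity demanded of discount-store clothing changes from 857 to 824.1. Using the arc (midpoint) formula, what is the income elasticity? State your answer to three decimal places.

-0.264

ΔQ = 824.1 − 857 = -32.9; midpoint Q̄ = (857 + 824.1)/2 = 840.55.
ΔI = 83240 − 71750 = 11490; midpoint Ī = (71750 + 83240)/2 = 77495.
η = (ΔQ/Q̄) ÷ (ΔI/Ī) = (-32.9/840.55) ÷ (11490/77495) = -0.264.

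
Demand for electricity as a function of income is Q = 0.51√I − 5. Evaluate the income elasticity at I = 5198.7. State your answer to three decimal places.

0.579

At I = 5198.7: Q = 31.772.
dQ/dI = 0.51/(2√I) = 0.00353666 at this income.
η = (dQ/dI)·(I/Q) = 0.00353666 × (5198.7/31.772) = 0.579.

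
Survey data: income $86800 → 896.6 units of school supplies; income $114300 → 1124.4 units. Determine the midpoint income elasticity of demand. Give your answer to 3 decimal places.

0.824

ΔQ = 1124.4 − 896.6 = 227.8; midpoint Q̄ = (896.6 + 1124.4)/2 = 1010.5.
ΔI = 114300 − 86800 = 27500; midpoint Ī = (86800 + 114300)/2 = 100550.
η = (ΔQ/Q̄) ÷ (ΔI/Ī) = (227.8/1010.5) ÷ (27500/100550) = 0.824.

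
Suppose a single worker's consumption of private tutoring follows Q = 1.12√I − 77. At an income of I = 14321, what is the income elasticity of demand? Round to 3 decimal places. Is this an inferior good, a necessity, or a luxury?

1.175 (luxury)

At I = 14321: Q = 57.031.
dQ/dI = 1.12/(2√I) = 0.00467952 at this income.
η = (dQ/dI)·(I/Q) = 0.00467952 × (14321/57.031) = 1.175.
Since η > 1, the good is a luxury.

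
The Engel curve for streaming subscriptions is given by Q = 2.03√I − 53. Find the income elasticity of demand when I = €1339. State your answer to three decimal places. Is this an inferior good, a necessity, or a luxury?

1.745 (luxury)

At I = 1339: Q = 21.282.
dQ/dI = 2.03/(2√I) = 0.027738 at this income.
η = (dQ/dI)·(I/Q) = 0.027738 × (1339/21.282) = 1.745.
Since η > 1, the good is a luxury.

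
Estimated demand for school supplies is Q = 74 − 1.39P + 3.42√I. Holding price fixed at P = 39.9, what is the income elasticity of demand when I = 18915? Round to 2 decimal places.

0.48

At P = 39.9, I = 18915: Q = 488.898.
Holding P constant, ∂Q/∂I = 3.42/(2√I) = 0.0124335.
η_I = (∂Q/∂I)·(I/Q) = 0.0124335 × (18915/488.898) = 0.48.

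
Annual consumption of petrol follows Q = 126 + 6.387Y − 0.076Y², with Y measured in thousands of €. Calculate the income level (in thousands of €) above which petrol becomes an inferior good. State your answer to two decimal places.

42.02

dQ/dY = 6.387 − 0.152Y.
The good is inferior where dQ/dY < 0. Setting dQ/dY = 0 gives Y = 6.387 / 0.152 = 42.02.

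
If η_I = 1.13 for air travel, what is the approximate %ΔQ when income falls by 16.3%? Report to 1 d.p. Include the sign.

%ΔQ ≈ η × %ΔI = 1.13 × (-16.3%) = -18.4%.

-18.4%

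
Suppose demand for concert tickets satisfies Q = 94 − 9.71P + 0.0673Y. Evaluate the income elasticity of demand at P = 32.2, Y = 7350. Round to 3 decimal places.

At P = 32.2, Y = 7350: Q = 275.993.
Holding P constant, ∂Q/∂Y = 0.0673.
η_Y = (∂Q/∂Y)·(Y/Q) = 0.0673 × (7350/275.993) = 1.792.

1.792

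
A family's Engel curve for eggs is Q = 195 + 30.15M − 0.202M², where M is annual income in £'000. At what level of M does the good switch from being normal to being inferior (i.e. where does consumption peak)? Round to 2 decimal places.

74.63

dQ/dM = 30.15 − 0.404M.
The good is inferior where dQ/dM < 0. Setting dQ/dM = 0 gives M = 30.15 / 0.404 = 74.63.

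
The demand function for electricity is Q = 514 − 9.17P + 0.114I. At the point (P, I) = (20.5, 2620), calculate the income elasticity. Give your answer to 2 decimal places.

0.48

At P = 20.5, I = 2620: Q = 624.695.
Holding P constant, ∂Q/∂I = 0.114.
η_I = (∂Q/∂I)·(I/Q) = 0.114 × (2620/624.695) = 0.48.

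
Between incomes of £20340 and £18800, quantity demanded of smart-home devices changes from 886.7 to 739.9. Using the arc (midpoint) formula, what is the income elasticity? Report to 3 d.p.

2.294

ΔQ = 739.9 − 886.7 = -146.8; midpoint Q̄ = (886.7 + 739.9)/2 = 813.3.
ΔI = 18800 − 20340 = -1540; midpoint Ī = (20340 + 18800)/2 = 19570.
η = (ΔQ/Q̄) ÷ (ΔI/Ī) = (-146.8/813.3) ÷ (-1540/19570) = 2.294.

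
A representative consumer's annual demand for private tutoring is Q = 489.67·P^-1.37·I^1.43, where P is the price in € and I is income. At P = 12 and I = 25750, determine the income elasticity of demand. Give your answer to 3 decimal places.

For a multiplicative demand Q = A·P^α·I^β, the income elasticity is β everywhere.
Here β = 1.43, so η = 1.430.

1.430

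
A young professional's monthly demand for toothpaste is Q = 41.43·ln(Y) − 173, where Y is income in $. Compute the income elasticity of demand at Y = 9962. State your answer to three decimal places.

At Y = 9962: Q = 208.427.
dQ/dY = 41.43/Y = 0.0041588 at this income.
η = (dQ/dY)·(Y/Q) = 0.0041588 × (9962/208.427) = 0.199.

0.199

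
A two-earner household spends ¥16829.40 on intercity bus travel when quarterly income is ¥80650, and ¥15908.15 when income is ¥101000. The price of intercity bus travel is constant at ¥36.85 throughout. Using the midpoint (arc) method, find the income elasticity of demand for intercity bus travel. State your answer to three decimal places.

-0.251

With a constant price, Q₁ = 16829.40/36.85 = 456.700 and Q₂ = 15908.15/36.85 = 431.700 (equivalently, work directly with expenditure since P cancels).
Midpoint %ΔQ = (15908.15 − 16829.40)/16368.78 = -0.05628; midpoint %ΔI = (101000 − 80650)/90825 = 0.22406.
η = -0.05628 / 0.22406 = -0.251.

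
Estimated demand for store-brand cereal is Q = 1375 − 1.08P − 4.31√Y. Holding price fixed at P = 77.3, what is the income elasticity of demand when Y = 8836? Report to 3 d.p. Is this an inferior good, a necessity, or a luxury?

-0.229 (inferior good)

At P = 77.3, Y = 8836: Q = 886.376.
Holding P constant, ∂Q/∂Y = -4.31/(2√Y) = -0.0229255.
η_Y = (∂Q/∂Y)·(Y/Q) = -0.0229255 × (8836/886.376) = -0.229.
Since η < 0, this is an inferior good.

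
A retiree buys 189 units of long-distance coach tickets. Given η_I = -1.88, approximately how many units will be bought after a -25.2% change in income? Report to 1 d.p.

%ΔQ ≈ η × %ΔI = -1.88 × (-25.2%) = 47.376%.
New Q ≈ 189 × (1 + 0.47376) = 278.5.

278.5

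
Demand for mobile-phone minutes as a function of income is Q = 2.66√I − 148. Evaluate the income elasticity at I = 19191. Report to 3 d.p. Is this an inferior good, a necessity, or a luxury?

At I = 19191: Q = 220.494.
dQ/dI = 2.66/(2√I) = 0.0096007 at this income.
η = (dQ/dI)·(I/Q) = 0.0096007 × (19191/220.494) = 0.836.
Since 0 < η < 1, the good is a necessity.

0.836 (necessity)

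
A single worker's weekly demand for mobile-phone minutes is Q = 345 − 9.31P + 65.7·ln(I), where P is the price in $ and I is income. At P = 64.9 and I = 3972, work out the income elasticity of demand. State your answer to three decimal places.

At P = 64.9, I = 3972: Q = 285.239.
Holding P constant, ∂Q/∂I = 65.7/I = 0.0165408.
η_I = (∂Q/∂I)·(I/Q) = 0.0165408 × (3972/285.239) = 0.230.

0.230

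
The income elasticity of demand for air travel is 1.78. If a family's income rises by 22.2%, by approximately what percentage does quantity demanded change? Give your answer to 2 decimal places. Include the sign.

39.52%

%ΔQ ≈ η × %ΔI = 1.78 × 22.2% = 39.52%.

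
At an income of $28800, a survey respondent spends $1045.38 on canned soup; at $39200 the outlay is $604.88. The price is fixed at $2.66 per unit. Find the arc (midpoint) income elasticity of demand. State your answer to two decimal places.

With a constant price, Q₁ = 1045.38/2.66 = 393.000 and Q₂ = 604.88/2.66 = 227.398 (equivalently, work directly with expenditure since P cancels).
Midpoint %ΔQ = (604.88 − 1045.38)/825.13 = -0.53386; midpoint %ΔI = (39200 − 28800)/34000 = 0.30588.
η = -0.53386 / 0.30588 = -1.75.

-1.75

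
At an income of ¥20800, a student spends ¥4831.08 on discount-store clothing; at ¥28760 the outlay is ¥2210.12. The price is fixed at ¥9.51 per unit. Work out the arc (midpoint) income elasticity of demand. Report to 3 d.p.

-2.318

With a constant price, Q₁ = 4831.08/9.51 = 508.000 and Q₂ = 2210.12/9.51 = 232.400 (equivalently, work directly with expenditure since P cancels).
Midpoint %ΔQ = (2210.12 − 4831.08)/3520.60 = -0.74446; midpoint %ΔI = (28760 − 20800)/24780 = 0.32123.
η = -0.74446 / 0.32123 = -2.318.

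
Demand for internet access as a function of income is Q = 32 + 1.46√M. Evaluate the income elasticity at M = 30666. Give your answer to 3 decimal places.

At M = 30666: Q = 287.671.
dQ/dM = 1.46/(2√M) = 0.00416864 at this income.
η = (dQ/dM)·(M/Q) = 0.00416864 × (30666/287.671) = 0.444.

0.444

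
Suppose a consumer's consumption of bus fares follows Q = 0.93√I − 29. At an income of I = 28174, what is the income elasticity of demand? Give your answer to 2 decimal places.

At I = 28174: Q = 127.102.
dQ/dI = 0.93/(2√I) = 0.00277031 at this income.
η = (dQ/dI)·(I/Q) = 0.00277031 × (28174/127.102) = 0.61.

0.61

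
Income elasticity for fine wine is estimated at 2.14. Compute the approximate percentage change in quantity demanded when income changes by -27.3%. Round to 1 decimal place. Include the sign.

-58.4%

%ΔQ ≈ η × %ΔI = 2.14 × (-27.3%) = -58.4%.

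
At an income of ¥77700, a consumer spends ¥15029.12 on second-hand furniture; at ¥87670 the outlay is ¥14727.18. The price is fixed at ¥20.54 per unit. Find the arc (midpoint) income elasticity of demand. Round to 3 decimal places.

With a constant price, Q₁ = 15029.12/20.54 = 731.700 and Q₂ = 14727.18/20.54 = 717.000 (equivalently, work directly with expenditure since P cancels).
Midpoint %ΔQ = (14727.18 − 15029.12)/14878.15 = -0.02029; midpoint %ΔI = (87670 − 77700)/82685 = 0.12058.
η = -0.02029 / 0.12058 = -0.168.

-0.168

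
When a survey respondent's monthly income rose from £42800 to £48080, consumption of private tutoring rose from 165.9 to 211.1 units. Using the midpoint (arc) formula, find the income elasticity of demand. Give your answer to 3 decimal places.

ΔQ = 211.1 − 165.9 = 45.2; midpoint Q̄ = (165.9 + 211.1)/2 = 188.5.
ΔI = 48080 − 42800 = 5280; midpoint Ī = (42800 + 48080)/2 = 45440.
η = (ΔQ/Q̄) ÷ (ΔI/Ī) = (45.2/188.5) ÷ (5280/45440) = 2.064.

2.064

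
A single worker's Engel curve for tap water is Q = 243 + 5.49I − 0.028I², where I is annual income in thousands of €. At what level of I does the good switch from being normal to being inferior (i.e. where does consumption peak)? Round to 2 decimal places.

dQ/dI = 5.49 − 0.056I.
The good is inferior where dQ/dI < 0. Setting dQ/dI = 0 gives I = 5.49 / 0.056 = 98.04.

98.04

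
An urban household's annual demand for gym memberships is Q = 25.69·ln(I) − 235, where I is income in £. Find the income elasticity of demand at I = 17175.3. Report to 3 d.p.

At I = 17175.3: Q = 15.509.
dQ/dI = 25.69/I = 0.00149575 at this income.
η = (dQ/dI)·(I/Q) = 0.00149575 × (17175.3/15.509) = 1.656.

1.656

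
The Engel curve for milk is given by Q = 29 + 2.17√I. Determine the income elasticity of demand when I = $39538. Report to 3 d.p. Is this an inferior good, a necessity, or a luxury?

At I = 39538: Q = 460.486.
dQ/dI = 2.17/(2√I) = 0.0054566 at this income.
η = (dQ/dI)·(I/Q) = 0.0054566 × (39538/460.486) = 0.469.
Since 0 < η < 1, the good is a necessity.

0.469 (necessity)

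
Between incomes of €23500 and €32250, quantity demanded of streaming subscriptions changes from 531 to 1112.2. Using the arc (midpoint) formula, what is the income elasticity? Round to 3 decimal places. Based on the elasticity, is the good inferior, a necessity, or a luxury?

2.254 (luxury)

ΔQ = 1112.2 − 531 = 581.2; midpoint Q̄ = (531 + 1112.2)/2 = 821.6.
ΔI = 32250 − 23500 = 8750; midpoint Ī = (23500 + 32250)/2 = 27875.
η = (ΔQ/Q̄) ÷ (ΔI/Ī) = (581.2/821.6) ÷ (8750/27875) = 2.254.
η > 1 ⇒ luxury.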